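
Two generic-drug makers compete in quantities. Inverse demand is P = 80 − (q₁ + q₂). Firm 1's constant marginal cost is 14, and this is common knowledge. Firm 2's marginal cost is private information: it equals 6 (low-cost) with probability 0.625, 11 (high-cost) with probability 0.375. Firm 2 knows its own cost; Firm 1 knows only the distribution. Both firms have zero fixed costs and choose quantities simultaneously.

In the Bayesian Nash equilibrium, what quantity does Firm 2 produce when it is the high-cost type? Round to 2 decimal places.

24.52

Type-c best response for Firm 2: q₂(c) = (80 − c)/2 − q₁/2.
Firm 1 maximizes expected profit; its first-order condition is 80 − 2q₁ − E[q₂] − 14 = 0.
Substituting E[q₂] and solving: E[c₂] = 7.875, so q₁ = (80 − 2·14 + 7.875)/3 = 19.9583.
q₂(high-cost) = (80 − 11 − 19.9583)/2 = 24.5208.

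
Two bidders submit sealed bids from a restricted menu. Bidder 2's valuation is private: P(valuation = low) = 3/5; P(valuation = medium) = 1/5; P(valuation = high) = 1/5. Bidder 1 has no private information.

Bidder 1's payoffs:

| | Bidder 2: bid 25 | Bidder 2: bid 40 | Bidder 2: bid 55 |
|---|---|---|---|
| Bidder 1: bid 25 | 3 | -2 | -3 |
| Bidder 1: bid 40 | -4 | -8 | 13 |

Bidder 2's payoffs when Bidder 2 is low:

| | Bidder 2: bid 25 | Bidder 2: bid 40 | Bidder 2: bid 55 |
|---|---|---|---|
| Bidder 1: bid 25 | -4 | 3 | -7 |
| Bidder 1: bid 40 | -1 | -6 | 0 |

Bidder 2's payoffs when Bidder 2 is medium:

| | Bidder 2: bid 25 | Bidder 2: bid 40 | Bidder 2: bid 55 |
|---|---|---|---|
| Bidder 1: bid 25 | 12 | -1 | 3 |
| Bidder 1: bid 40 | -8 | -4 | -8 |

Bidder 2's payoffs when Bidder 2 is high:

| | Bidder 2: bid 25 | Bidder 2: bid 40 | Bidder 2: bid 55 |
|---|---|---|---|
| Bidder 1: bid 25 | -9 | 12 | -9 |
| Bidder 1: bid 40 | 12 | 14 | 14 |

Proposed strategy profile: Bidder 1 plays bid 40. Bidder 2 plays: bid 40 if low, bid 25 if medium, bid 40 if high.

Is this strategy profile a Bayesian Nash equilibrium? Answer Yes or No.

Bidder 1 plays bid 40: E[bid 40] = 3/5·(-8) + 1/5·(-4) + 1/5·(-8) = -36/5; E[bid 25] = -1. Not best-responding. ✗
Bidder 2 (valuation low), facing bid 40: bid 25 gives -1, bid 40 gives -6, bid 55 gives 0. Proposed bid 40 is not best — profitable deviation exists. ✗
Bidder 2 (valuation medium), facing bid 40: bid 25 gives -8, bid 40 gives -4, bid 55 gives -8. Proposed bid 25 is not best — profitable deviation exists. ✗
Bidder 2 (valuation high), facing bid 40: bid 25 gives 12, bid 40 gives 14, bid 55 gives 14. Proposed bid 40 is best. ✓

No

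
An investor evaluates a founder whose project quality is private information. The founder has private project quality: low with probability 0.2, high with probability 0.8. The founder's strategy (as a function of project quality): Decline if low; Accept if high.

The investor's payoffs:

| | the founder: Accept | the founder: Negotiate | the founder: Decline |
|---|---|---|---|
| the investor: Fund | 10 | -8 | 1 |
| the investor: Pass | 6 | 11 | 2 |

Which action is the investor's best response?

Fund

Compute the investor's expected payoff for each action, taking the expectation over the founder's type.
E[Fund] = 0.2·(1) + 0.8·(10) = 8.2
E[Pass] = 0.2·(2) + 0.8·(6) = 5.2
Best response: Fund (8.2 is the largest).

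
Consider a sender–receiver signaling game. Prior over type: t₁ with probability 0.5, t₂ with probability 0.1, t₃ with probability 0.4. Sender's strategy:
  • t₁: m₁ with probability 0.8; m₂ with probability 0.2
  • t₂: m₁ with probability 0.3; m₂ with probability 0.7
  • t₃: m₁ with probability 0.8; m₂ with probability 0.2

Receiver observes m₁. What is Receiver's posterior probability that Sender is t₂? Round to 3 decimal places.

0.040

P(m₁) = 0.5·0.8 + 0.1·0.3 + 0.4·0.8 = 0.75
P(t₂ | m₁) = (0.1·0.3) / 0.75 = 0.03 / 0.75 = 0.04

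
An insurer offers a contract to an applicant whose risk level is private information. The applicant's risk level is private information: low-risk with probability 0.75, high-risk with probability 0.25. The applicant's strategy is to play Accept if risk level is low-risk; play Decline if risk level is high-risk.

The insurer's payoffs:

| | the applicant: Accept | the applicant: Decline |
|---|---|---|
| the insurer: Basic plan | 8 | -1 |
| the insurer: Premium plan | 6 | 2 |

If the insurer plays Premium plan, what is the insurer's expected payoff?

Take the expectation over the applicant's risk level, weighting each type's action by its prior probability.
E[Premium plan] = 0.75·6 + 0.25·2 = 4.5 + 0.5 = 5

5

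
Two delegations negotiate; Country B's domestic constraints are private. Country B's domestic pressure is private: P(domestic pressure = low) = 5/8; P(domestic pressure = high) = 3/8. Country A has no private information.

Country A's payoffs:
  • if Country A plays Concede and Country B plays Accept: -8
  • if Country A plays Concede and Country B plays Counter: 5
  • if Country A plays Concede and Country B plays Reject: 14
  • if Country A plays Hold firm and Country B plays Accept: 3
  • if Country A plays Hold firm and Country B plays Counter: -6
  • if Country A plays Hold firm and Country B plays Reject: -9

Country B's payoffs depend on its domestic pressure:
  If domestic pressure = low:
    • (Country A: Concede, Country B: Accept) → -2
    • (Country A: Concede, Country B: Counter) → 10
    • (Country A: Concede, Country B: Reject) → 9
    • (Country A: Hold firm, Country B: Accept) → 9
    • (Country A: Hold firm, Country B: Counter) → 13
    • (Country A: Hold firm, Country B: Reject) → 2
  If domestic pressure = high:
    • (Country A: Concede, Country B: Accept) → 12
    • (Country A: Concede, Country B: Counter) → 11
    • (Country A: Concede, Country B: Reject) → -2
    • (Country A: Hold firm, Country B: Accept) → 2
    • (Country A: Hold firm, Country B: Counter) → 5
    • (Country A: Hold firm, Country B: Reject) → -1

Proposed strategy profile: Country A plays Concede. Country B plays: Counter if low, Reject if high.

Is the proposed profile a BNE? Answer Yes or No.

Country A plays Concede: E[Concede] = 5/8·(5) + 3/8·(14) = 67/8; E[Hold firm] = -57/8. Best-responding. ✓
Country B (domestic pressure low), facing Concede: Accept gives -2, Counter gives 10, Reject gives 9. Proposed Counter is best. ✓
Country B (domestic pressure high), facing Concede: Accept gives 12, Counter gives 11, Reject gives -2. Proposed Reject is not best — profitable deviation exists. ✗

No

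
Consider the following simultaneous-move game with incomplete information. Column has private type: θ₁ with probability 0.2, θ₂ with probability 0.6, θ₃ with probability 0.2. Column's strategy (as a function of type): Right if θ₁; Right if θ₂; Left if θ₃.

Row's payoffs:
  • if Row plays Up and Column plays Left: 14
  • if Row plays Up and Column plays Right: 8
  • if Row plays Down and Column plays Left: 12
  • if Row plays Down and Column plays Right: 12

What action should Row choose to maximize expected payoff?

Down

E[Up] = 0.2·(8) + 0.6·(8) + 0.2·(14) = 9.2
E[Down] = 0.2·(12) + 0.6·(12) + 0.2·(12) = 12
Best response: Down (12 is the largest).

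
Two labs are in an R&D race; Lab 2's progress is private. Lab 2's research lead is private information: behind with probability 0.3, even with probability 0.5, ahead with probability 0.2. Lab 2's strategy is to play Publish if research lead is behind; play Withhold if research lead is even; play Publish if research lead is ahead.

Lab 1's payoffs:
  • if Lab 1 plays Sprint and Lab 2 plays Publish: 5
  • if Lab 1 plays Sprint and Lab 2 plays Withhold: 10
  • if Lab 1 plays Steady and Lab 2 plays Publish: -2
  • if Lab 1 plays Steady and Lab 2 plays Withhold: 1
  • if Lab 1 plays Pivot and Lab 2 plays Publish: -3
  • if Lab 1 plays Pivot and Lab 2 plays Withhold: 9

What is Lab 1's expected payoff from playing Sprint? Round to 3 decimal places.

7.500

E[Sprint] = 0.3·5 + 0.5·10 + 0.2·5 = 1.5 + 5 + 1 = 7.5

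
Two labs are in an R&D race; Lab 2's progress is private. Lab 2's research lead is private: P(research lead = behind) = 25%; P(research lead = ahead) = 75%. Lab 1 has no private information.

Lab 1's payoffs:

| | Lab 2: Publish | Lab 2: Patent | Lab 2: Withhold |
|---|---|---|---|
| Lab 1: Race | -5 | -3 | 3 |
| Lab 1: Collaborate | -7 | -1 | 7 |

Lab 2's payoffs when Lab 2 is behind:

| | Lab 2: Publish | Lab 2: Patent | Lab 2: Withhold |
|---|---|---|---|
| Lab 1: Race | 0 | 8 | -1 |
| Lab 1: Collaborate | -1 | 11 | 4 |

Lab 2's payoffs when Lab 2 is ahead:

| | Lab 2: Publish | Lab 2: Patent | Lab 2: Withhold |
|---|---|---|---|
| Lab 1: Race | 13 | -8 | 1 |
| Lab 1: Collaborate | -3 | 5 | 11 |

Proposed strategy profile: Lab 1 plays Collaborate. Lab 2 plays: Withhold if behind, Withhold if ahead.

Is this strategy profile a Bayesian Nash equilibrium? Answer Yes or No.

A profile is a BNE iff every type of every player is best-responding given beliefs about the other side.
Lab 1 plays Collaborate: E[Collaborate] = 0.25·(7) + 0.75·(7) = 7; E[Race] = 3. Best-responding. ✓
Lab 2 (research lead behind), facing Collaborate: Publish gives -1, Patent gives 11, Withhold gives 4. Proposed Withhold is not best — profitable deviation exists. ✗
Lab 2 (research lead ahead), facing Collaborate: Publish gives -3, Patent gives 5, Withhold gives 11. Proposed Withhold is best. ✓

No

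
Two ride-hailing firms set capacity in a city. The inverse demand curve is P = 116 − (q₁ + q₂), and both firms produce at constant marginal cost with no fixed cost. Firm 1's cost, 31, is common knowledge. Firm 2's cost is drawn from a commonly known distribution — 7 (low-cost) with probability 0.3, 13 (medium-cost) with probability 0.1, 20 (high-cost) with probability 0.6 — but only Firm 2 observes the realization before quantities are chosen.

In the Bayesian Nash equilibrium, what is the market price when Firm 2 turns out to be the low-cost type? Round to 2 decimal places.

49.93

Type-c best response for Firm 2: q₂(c) = (116 − c)/2 − q₁/2.
Firm 1 maximizes expected profit; its first-order condition is 116 − 2q₁ − E[q₂] − 31 = 0.
Substituting E[q₂] and solving: E[c₂] = 15.4, so q₁ = (116 − 2·31 + 15.4)/3 = 23.1333.
q₂(low-cost) = 42.9333, so P = 116 − (23.1333 + 42.9333) = 49.9333.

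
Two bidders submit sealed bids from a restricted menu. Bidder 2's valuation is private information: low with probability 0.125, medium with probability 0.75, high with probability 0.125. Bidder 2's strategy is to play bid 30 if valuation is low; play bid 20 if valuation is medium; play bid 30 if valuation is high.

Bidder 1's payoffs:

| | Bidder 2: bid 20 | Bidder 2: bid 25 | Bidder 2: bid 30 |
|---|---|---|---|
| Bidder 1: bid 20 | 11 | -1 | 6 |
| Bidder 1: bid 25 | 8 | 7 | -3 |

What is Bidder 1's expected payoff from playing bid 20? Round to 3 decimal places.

9.750

E[bid 20] = 0.125·6 + 0.75·11 + 0.125·6 = 0.75 + 8.25 + 0.75 = 9.75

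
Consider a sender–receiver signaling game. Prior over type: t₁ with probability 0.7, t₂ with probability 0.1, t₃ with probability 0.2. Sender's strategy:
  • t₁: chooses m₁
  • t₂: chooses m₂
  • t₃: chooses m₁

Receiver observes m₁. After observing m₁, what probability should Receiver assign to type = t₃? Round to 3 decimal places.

0.222

P(m₁) = 0.7·1 + 0.1·0 + 0.2·1 = 0.9
P(t₃ | m₁) = (0.2·1) / 0.9 = 0.2 / 0.9 = 0.222222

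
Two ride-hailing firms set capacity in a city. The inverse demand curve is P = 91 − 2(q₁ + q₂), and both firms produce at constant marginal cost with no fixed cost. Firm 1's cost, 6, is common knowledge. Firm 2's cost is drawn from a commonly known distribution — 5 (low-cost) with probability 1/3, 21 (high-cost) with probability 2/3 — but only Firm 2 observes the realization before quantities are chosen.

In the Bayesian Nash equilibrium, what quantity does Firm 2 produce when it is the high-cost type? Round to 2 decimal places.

Type-c best response for Firm 2: q₂(c) = (91 − c)/4 − q₁/2.
Firm 1 maximizes expected profit; its first-order condition is 91 − 4q₁ − 2E[q₂] − 6 = 0.
Substituting E[q₂] and solving: E[c₂] = 15.6667, so q₁ = (91 − 2·6 + 15.6667)/6 = 15.7778.
q₂(high-cost) = (91 − 21 − 2·15.7778)/4 = 9.61111.

9.61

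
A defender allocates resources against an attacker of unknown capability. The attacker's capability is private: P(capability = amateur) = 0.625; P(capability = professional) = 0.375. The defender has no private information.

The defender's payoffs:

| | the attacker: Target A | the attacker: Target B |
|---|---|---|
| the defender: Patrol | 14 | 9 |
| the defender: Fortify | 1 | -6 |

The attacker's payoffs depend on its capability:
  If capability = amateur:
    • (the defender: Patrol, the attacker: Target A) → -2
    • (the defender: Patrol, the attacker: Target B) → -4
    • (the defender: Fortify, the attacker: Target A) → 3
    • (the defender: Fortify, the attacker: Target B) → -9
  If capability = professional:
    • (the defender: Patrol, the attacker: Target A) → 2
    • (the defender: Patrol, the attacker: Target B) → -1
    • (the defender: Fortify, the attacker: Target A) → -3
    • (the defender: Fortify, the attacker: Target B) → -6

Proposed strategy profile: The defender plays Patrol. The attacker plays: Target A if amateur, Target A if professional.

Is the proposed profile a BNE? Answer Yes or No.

Yes

The defender plays Patrol: E[Patrol] = 0.625·(14) + 0.375·(14) = 14; E[Fortify] = 1. Best-responding. ✓
The attacker (capability amateur), facing Patrol: Target A gives -2, Target B gives -4. Proposed Target A is best. ✓
The attacker (capability professional), facing Patrol: Target A gives 2, Target B gives -1. Proposed Target A is best. ✓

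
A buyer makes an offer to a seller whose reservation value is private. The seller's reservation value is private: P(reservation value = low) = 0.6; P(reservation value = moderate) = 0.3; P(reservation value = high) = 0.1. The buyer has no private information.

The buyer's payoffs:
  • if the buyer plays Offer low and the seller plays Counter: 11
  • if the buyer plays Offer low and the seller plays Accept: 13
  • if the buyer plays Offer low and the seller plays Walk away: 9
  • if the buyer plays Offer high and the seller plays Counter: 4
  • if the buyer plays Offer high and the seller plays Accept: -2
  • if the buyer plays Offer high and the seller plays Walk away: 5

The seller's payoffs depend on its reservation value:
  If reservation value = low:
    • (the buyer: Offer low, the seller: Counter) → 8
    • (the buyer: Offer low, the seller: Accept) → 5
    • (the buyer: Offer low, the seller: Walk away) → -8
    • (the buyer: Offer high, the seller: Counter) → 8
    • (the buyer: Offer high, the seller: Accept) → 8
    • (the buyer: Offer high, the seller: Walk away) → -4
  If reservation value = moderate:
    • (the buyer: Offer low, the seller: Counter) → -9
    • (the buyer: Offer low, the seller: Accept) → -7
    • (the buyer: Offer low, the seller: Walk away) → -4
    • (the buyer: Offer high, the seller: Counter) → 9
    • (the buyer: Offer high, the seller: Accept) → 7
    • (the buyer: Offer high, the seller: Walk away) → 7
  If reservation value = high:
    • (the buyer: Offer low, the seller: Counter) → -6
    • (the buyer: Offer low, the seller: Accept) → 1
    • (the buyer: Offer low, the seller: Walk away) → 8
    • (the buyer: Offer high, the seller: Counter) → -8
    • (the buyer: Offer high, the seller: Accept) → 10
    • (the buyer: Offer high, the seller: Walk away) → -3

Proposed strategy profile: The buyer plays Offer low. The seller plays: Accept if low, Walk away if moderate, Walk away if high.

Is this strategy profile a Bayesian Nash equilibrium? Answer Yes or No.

No

A profile is a BNE iff every type of every player is best-responding given beliefs about the other side.
The buyer plays Offer low: E[Offer low] = 0.6·(13) + 0.3·(9) + 0.1·(9) = 11.4; E[Offer high] = 0.8. Best-responding. ✓
The seller (reservation value low), facing Offer low: Counter gives 8, Accept gives 5, Walk away gives -8. Proposed Accept is not best — profitable deviation exists. ✗
The seller (reservation value moderate), facing Offer low: Counter gives -9, Accept gives -7, Walk away gives -4. Proposed Walk away is best. ✓
The seller (reservation value high), facing Offer low: Counter gives -6, Accept gives 1, Walk away gives 8. Proposed Walk away is best. ✓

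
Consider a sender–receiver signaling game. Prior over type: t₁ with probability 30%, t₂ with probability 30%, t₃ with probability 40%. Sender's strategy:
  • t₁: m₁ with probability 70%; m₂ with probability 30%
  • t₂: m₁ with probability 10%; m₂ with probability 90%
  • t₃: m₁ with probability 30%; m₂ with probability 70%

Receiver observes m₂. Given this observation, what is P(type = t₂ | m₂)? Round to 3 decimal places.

0.422

P(m₂) = 0.3·0.3 + 0.3·0.9 + 0.4·0.7 = 0.64
P(t₂ | m₂) = (0.3·0.9) / 0.64 = 0.27 / 0.64 = 0.421875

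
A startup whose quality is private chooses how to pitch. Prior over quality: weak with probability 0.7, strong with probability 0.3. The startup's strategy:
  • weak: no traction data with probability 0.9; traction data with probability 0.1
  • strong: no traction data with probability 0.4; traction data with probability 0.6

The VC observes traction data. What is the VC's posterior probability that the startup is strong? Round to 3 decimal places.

P(traction data) = 0.7·0.1 + 0.3·0.6 = 0.25
P(strong | traction data) = (0.3·0.6) / 0.25 = 0.18 / 0.25 = 0.72

0.720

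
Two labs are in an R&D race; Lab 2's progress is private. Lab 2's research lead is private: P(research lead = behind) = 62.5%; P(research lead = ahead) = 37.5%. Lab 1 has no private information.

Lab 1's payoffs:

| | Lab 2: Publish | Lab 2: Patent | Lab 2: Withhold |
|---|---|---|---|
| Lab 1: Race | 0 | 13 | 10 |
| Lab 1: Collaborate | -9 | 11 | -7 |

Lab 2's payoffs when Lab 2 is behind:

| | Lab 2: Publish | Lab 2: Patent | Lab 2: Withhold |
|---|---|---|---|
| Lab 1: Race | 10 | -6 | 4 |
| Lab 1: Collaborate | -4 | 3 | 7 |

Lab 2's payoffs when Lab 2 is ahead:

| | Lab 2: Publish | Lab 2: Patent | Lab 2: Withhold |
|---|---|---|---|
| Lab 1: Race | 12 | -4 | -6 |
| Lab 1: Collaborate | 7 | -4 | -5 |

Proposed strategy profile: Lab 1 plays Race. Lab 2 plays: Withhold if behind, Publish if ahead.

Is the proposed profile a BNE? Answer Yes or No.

A profile is a BNE iff every type of every player is best-responding given beliefs about the other side.
Lab 1 plays Race: E[Race] = 0.625·(10) + 0.375·(0) = 6.25; E[Collaborate] = -7.75. Best-responding. ✓
Lab 2 (research lead behind), facing Race: Publish gives 10, Patent gives -6, Withhold gives 4. Proposed Withhold is not best — profitable deviation exists. ✗
Lab 2 (research lead ahead), facing Race: Publish gives 12, Patent gives -4, Withhold gives -6. Proposed Publish is best. ✓

No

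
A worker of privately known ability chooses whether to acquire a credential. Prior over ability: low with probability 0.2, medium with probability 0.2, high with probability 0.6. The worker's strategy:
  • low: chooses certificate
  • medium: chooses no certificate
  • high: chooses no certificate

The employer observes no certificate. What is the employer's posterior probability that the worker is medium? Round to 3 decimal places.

0.250

Apply Bayes' rule using the sender's strategy as the likelihood.
P(no certificate) = 0.2·0 + 0.2·1 + 0.6·1 = 0.8
P(medium | no certificate) = (0.2·1) / 0.8 = 0.2 / 0.8 = 0.25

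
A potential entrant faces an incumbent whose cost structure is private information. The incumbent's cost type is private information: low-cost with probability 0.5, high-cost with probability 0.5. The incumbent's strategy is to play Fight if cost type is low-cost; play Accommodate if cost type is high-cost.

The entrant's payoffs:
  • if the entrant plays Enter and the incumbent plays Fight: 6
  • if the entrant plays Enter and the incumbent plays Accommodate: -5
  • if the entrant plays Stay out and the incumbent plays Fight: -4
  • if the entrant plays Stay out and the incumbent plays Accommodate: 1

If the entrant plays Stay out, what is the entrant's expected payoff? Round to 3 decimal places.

E[Stay out] = 0.5·(-4) + 0.5·1 = (-2) + 0.5 = -1.5

-1.500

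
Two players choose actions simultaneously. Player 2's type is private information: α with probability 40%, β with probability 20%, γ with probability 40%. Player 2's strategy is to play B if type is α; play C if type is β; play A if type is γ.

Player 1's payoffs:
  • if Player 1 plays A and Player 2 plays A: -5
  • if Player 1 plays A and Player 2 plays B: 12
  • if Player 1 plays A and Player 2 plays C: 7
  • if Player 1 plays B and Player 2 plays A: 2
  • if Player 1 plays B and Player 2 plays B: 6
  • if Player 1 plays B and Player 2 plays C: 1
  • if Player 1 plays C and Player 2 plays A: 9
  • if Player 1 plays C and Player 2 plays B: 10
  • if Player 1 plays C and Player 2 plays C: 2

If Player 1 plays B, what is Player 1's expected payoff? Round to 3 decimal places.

3.400

E[B] = 0.4·6 + 0.2·1 + 0.4·2 = 2.4 + 0.2 + 0.8 = 3.4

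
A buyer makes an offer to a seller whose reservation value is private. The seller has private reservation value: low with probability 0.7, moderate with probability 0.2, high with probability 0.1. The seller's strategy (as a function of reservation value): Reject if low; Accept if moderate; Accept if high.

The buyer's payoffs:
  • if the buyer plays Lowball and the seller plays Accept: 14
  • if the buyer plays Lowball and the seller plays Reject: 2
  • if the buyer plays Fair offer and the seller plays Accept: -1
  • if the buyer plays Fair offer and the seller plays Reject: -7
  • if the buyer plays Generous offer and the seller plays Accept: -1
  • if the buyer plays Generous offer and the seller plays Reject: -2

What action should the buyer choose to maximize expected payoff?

Lowball

Compute the buyer's expected payoff for each action, taking the expectation over the seller's type.
E[Lowball] = 0.7·(2) + 0.2·(14) + 0.1·(14) = 5.6
E[Fair offer] = 0.7·(-7) + 0.2·(-1) + 0.1·(-1) = -5.2
E[Generous offer] = 0.7·(-2) + 0.2·(-1) + 0.1·(-1) = -1.7
Best response: Lowball (5.6 is the largest).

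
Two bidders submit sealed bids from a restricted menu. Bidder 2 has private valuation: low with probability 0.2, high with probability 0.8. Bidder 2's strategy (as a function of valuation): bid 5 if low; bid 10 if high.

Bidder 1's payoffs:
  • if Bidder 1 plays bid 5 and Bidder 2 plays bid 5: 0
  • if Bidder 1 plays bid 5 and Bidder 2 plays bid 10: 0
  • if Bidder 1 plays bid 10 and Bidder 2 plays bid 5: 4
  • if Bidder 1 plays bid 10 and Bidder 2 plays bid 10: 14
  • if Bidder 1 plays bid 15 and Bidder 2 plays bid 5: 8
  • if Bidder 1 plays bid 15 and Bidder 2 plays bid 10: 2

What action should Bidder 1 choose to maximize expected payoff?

bid 10

E[bid 5] = 0.2·(0) + 0.8·(0) = 0
E[bid 10] = 0.2·(4) + 0.8·(14) = 12
E[bid 15] = 0.2·(8) + 0.8·(2) = 3.2
Best response: bid 10 (12 is the largest).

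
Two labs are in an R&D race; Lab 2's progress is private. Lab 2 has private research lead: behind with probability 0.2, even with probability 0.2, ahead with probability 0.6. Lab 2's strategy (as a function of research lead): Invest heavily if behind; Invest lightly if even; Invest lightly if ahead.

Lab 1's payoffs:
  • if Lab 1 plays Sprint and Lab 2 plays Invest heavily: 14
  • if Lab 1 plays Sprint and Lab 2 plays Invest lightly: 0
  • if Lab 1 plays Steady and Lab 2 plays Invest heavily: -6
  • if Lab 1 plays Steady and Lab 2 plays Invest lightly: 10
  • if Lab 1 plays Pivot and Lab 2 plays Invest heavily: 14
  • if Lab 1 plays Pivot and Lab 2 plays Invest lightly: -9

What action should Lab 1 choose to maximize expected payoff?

Steady

E[Sprint] = 0.2·(14) + 0.2·(0) + 0.6·(0) = 2.8
E[Steady] = 0.2·(-6) + 0.2·(10) + 0.6·(10) = 6.8
E[Pivot] = 0.2·(14) + 0.2·(-9) + 0.6·(-9) = -4.4
Best response: Steady (6.8 is the largest).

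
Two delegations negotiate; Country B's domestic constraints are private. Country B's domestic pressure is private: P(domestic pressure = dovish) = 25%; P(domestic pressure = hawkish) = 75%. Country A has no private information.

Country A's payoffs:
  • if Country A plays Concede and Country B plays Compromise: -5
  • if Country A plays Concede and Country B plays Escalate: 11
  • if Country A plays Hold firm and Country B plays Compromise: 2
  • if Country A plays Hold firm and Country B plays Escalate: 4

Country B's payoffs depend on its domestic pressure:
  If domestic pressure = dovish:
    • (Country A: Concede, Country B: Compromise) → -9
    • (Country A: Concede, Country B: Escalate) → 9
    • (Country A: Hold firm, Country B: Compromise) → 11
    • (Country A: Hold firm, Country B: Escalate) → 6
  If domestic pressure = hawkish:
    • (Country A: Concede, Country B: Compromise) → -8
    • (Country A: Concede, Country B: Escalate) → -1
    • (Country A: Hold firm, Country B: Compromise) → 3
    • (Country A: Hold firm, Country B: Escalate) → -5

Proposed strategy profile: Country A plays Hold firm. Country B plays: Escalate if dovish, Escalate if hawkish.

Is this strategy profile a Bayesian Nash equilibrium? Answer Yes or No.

Country A plays Hold firm: E[Hold firm] = 0.25·(4) + 0.75·(4) = 4; E[Concede] = 11. Not best-responding. ✗
Country B (domestic pressure dovish), facing Hold firm: Compromise gives 11, Escalate gives 6. Proposed Escalate is not best — profitable deviation exists. ✗
Country B (domestic pressure hawkish), facing Hold firm: Compromise gives 3, Escalate gives -5. Proposed Escalate is not best — profitable deviation exists. ✗

No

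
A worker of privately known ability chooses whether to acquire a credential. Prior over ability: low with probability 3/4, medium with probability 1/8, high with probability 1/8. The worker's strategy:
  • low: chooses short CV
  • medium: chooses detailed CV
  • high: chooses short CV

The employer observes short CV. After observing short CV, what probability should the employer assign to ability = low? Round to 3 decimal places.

Apply Bayes' rule using the sender's strategy as the likelihood.
P(short CV) = (3/4)·1 + (1/8)·0 + (1/8)·1 = 7/8
P(low | short CV) = ((3/4)·1) / (7/8) = (3/4) / (7/8) = 6/7

0.857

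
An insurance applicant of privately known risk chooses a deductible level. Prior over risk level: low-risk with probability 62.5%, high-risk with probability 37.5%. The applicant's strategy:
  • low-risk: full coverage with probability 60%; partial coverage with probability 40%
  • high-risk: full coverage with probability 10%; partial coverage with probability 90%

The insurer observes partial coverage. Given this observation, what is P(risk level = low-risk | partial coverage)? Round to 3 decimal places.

0.426

P(partial coverage) = 0.625·0.4 + 0.375·0.9 = 0.5875
P(low-risk | partial coverage) = (0.625·0.4) / 0.5875 = 0.25 / 0.5875 = 0.425532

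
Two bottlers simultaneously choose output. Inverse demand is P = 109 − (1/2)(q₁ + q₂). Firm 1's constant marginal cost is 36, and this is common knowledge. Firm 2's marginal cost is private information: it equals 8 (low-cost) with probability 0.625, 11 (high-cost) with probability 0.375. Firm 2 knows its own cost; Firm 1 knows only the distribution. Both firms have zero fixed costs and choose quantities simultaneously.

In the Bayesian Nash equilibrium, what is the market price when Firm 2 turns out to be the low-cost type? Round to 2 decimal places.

Type-c best response for Firm 2: q₂(c) = (109 − c) − q₁/2.
Firm 1 maximizes expected profit; its first-order condition is 109 − q₁ − (1/2)E[q₂] − 36 = 0.
Substituting E[q₂] and solving: E[c₂] = 9.125, so q₁ = (109 − 2·36 + 9.125)/(3/2) = 30.75.
q₂(low-cost) = 85.625, so P = 109 − (1/2)·(30.75 + 85.625) = 50.8125.

50.81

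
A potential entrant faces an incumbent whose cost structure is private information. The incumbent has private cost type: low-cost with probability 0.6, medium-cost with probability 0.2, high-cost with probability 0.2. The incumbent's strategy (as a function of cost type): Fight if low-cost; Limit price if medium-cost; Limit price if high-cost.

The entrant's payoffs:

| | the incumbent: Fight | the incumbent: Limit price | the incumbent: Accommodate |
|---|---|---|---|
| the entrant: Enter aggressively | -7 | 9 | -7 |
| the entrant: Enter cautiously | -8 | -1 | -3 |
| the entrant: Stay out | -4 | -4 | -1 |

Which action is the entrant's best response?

Enter aggressively

E[Enter aggressively] = 0.6·(-7) + 0.2·(9) + 0.2·(9) = -0.6
E[Enter cautiously] = 0.6·(-8) + 0.2·(-1) + 0.2·(-1) = -5.2
E[Stay out] = 0.6·(-4) + 0.2·(-4) + 0.2·(-4) = -4
Best response: Enter aggressively (-0.6 is the largest).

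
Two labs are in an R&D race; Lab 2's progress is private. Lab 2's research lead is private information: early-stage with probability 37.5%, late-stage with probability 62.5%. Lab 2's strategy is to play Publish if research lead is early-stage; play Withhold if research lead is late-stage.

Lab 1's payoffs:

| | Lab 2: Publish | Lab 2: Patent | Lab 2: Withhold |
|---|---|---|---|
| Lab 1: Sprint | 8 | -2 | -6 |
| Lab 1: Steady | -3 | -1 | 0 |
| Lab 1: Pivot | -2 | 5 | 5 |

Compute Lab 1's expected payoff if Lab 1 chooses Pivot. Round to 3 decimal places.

E[Pivot] = 0.375·(-2) + 0.625·5 = (-0.75) + 3.125 = 2.375

2.375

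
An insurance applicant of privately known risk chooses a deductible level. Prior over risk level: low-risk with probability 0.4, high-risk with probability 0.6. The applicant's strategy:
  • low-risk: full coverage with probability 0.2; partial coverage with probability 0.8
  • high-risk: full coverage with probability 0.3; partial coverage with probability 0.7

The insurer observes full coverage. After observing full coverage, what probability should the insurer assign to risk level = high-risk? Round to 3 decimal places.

0.692

Apply Bayes' rule using the sender's strategy as the likelihood.
P(full coverage) = 0.4·0.2 + 0.6·0.3 = 0.26
P(high-risk | full coverage) = (0.6·0.3) / 0.26 = 0.18 / 0.26 = 0.692308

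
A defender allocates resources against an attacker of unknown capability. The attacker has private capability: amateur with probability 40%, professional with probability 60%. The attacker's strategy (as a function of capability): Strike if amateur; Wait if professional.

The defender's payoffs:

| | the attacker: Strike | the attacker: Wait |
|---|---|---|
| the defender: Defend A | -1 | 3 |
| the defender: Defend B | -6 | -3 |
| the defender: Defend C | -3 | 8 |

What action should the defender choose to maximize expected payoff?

E[Defend A] = 0.4·(-1) + 0.6·(3) = 1.4
E[Defend B] = 0.4·(-6) + 0.6·(-3) = -4.2
E[Defend C] = 0.4·(-3) + 0.6·(8) = 3.6
Best response: Defend C (3.6 is the largest).

Defend C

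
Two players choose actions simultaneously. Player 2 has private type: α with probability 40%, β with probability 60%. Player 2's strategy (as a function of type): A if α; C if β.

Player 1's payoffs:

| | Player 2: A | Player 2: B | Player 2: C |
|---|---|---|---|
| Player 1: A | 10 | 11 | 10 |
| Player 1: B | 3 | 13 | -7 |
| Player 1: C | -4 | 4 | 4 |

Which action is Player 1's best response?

A

E[A] = 0.4·(10) + 0.6·(10) = 10
E[B] = 0.4·(3) + 0.6·(-7) = -3
E[C] = 0.4·(-4) + 0.6·(4) = 0.8
Best response: A (10 is the largest).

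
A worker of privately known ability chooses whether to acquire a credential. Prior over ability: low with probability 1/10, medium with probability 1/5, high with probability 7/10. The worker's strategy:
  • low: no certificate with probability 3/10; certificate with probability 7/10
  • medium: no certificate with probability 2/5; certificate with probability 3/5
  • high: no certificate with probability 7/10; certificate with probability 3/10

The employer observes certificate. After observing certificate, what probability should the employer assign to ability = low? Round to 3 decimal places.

P(certificate) = (1/10)·(7/10) + (1/5)·(3/5) + (7/10)·(3/10) = 2/5
P(low | certificate) = ((1/10)·(7/10)) / (2/5) = (7/100) / (2/5) = 7/40

0.175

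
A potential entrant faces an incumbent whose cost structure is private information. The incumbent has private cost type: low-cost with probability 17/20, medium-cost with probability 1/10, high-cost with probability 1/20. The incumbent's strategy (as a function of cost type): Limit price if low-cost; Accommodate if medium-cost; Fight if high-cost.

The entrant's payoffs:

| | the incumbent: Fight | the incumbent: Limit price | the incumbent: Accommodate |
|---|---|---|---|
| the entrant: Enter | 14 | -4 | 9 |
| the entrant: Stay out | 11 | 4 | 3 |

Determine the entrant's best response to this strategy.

Stay out

Compute the entrant's expected payoff for each action, taking the expectation over the incumbent's type.
E[Enter] = 17/20·(-4) + 1/10·(9) + 1/20·(14) = -9/5
E[Stay out] = 17/20·(4) + 1/10·(3) + 1/20·(11) = 17/4
Best response: Stay out (17/4 is the largest).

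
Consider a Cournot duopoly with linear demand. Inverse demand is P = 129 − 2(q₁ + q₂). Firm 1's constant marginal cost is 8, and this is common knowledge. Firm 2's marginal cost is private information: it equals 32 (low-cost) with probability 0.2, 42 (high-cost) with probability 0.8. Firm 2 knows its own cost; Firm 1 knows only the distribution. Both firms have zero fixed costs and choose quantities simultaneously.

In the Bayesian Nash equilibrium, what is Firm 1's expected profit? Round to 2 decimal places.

Firm 2 with cost c maximizes (129 − 2(q₁+q₂) − c)·q₂, giving q₂(c) = (129 − c − 2q₁)/4.
E[c₂] = 0.2·32 + 0.8·42 = 40
Firm 1's FOC against E[q₂] yields q₁ = (129 − 2·8 + E[c₂])/6 = (129 − 16 + 40)/6 = 25.5.
E[P] = 129 − 2·(q₁ + E[q₂]) = 59; Firm 1's expected profit = (E[P] − 8)·q₁ = (59 − 8)·25.5 = 1300.5.

1300.50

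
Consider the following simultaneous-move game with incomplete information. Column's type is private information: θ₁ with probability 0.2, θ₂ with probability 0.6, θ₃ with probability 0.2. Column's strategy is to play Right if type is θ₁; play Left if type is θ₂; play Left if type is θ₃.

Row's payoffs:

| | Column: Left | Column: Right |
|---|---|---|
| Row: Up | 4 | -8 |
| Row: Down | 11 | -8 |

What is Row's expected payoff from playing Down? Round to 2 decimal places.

7.20

Take the expectation over Column's type, weighting each type's action by its prior probability.
E[Down] = 0.2·(-8) + 0.6·11 + 0.2·11 = (-1.6) + 6.6 + 2.2 = 7.2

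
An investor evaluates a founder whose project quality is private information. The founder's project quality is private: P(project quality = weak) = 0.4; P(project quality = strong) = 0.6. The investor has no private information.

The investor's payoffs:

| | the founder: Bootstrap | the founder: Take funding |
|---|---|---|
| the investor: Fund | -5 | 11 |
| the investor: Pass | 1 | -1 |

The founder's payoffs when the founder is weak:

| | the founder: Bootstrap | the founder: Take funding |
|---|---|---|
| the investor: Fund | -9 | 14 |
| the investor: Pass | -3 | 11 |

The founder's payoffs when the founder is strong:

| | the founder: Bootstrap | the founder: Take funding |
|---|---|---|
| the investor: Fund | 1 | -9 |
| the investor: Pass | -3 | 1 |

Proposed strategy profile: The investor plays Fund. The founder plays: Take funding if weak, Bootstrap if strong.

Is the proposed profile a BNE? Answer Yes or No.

The investor plays Fund: E[Fund] = 0.4·(11) + 0.6·(-5) = 1.4; E[Pass] = 0.2. Best-responding. ✓
The founder (project quality weak), facing Fund: Bootstrap gives -9, Take funding gives 14. Proposed Take funding is best. ✓
The founder (project quality strong), facing Fund: Bootstrap gives 1, Take funding gives -9. Proposed Bootstrap is best. ✓

Yes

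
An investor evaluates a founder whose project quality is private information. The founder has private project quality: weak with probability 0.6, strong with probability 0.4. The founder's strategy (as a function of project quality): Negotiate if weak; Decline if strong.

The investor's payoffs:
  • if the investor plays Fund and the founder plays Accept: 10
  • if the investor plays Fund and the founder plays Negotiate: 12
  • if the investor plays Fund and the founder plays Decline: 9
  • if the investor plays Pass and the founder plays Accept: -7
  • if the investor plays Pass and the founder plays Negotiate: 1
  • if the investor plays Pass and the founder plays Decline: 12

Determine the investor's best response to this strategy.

Compute the investor's expected payoff for each action, taking the expectation over the founder's type.
E[Fund] = 0.6·(12) + 0.4·(9) = 10.8
E[Pass] = 0.6·(1) + 0.4·(12) = 5.4
Best response: Fund (10.8 is the largest).

Fund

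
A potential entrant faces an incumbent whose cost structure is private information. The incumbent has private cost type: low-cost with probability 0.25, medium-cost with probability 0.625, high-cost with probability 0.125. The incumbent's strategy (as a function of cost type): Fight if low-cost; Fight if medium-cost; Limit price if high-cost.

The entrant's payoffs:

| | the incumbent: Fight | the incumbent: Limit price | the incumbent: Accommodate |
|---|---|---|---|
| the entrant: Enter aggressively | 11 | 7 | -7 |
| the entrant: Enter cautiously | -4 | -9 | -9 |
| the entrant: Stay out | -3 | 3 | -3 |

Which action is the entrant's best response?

Enter aggressively

E[Enter aggressively] = 0.25·(11) + 0.625·(11) + 0.125·(7) = 10.5
E[Enter cautiously] = 0.25·(-4) + 0.625·(-4) + 0.125·(-9) = -4.625
E[Stay out] = 0.25·(-3) + 0.625·(-3) + 0.125·(3) = -2.25
Best response: Enter aggressively (10.5 is the largest).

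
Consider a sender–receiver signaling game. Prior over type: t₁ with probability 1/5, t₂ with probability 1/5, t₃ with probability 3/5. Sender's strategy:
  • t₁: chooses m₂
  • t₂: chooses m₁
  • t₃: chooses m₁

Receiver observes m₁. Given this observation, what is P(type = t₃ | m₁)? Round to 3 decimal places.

Apply Bayes' rule using the sender's strategy as the likelihood.
P(m₁) = (1/5)·0 + (1/5)·1 + (3/5)·1 = 4/5
P(t₃ | m₁) = ((3/5)·1) / (4/5) = (3/5) / (4/5) = 3/4

0.750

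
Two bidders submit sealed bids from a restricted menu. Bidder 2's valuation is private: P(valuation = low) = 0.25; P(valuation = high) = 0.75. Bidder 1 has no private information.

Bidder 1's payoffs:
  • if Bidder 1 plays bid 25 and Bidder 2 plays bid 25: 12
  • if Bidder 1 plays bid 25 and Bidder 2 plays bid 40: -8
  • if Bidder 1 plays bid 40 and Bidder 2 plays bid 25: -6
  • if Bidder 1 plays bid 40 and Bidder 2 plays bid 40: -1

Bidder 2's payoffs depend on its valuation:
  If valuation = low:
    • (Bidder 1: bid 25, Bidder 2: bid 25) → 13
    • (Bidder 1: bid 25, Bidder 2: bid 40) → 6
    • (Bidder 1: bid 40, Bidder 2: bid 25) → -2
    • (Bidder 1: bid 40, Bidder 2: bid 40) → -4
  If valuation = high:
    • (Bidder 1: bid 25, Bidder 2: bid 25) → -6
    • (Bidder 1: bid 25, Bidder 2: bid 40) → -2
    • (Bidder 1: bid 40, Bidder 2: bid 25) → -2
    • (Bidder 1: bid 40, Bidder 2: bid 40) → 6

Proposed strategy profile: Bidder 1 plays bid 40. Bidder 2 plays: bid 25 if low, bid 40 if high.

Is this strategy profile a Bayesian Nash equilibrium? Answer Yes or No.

Yes

Bidder 1 plays bid 40: E[bid 40] = 0.25·(-6) + 0.75·(-1) = -2.25; E[bid 25] = -3. Best-responding. ✓
Bidder 2 (valuation low), facing bid 40: bid 25 gives -2, bid 40 gives -4. Proposed bid 25 is best. ✓
Bidder 2 (valuation high), facing bid 40: bid 25 gives -2, bid 40 gives 6. Proposed bid 40 is best. ✓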